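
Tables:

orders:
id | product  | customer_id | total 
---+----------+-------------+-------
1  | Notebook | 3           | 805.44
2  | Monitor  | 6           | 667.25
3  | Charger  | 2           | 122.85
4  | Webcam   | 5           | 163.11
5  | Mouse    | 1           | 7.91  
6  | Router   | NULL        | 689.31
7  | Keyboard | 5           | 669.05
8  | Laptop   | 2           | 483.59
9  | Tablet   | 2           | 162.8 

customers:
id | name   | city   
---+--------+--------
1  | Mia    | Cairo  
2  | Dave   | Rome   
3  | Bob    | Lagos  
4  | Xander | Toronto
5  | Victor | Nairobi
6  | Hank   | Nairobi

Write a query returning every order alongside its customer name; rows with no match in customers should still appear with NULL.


LEFT JOIN keeps every row from orders (the left table); where customer_id has no match in customers, the customer columns become NULL. Walk through each order:
  - order 1 (Notebook): customer_id=3 -> matches Bob
  - order 2 (Monitor): customer_id=6 -> matches Hank
  - order 3 (Charger): customer_id=2 -> matches Dave
  - order 4 (Webcam): customer_id=5 -> matches Victor
  - order 5 (Mouse): customer_id=1 -> matches Mia
  - order 6 (Router): customer_id=NULL, no match -> kept with NULL
  - order 7 (Keyboard): customer_id=5 -> matches Victor
  - order 8 (Laptop): customer_id=2 -> matches Dave
  - order 9 (Tablet): customer_id=2 -> matches Dave
All 9 rows appear; 1 has NULL customer.

SQL:
SELECT a.product, b.name AS customer
FROM orders a
LEFT JOIN customers b ON a.customer_id = b.id

Result:
product  | customer
---------+---------
Notebook | Bob     
Monitor  | Hank    
Charger  | Dave    
Webcam   | Victor  
Mouse    | Mia     
Router   | NULL    
Keyboard | Victor  
Laptop   | Dave    
Tablet   | Dave    


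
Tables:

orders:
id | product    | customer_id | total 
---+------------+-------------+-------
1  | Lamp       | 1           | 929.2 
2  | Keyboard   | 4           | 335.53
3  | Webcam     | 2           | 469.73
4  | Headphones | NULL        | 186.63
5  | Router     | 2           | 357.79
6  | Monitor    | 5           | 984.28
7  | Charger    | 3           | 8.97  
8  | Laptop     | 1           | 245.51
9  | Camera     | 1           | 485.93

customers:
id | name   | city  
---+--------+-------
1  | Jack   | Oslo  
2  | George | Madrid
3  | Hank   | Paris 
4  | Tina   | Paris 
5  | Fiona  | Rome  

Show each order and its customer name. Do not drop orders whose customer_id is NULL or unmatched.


LEFT JOIN keeps every row from orders (the left table); where customer_id has no match in customers, the customer columns become NULL. Walk through each order:
  - order 1 (Lamp): customer_id=1 -> matches Jack
  - order 2 (Keyboard): customer_id=4 -> matches Tina
  - order 3 (Webcam): customer_id=2 -> matches George
  - order 4 (Headphones): customer_id=NULL, no match -> kept with NULL
  - order 5 (Router): customer_id=2 -> matches George
  - order 6 (Monitor): customer_id=5 -> matches Fiona
  - order 7 (Charger): customer_id=3 -> matches Hank
  - order 8 (Laptop): customer_id=1 -> matches Jack
  - order 9 (Camera): customer_id=1 -> matches Jack
All 9 rows appear; 1 has NULL customer.

SQL:
SELECT a.product, b.name AS customer
FROM orders a
LEFT JOIN customers b ON a.customer_id = b.id

Result:
product    | customer
-----------+---------
Lamp       | Jack    
Keyboard   | Tina    
Webcam     | George  
Headphones | NULL    
Router     | George  
Monitor    | Fiona   
Charger    | Hank    
Laptop     | Jack    
Camera     | Jack    


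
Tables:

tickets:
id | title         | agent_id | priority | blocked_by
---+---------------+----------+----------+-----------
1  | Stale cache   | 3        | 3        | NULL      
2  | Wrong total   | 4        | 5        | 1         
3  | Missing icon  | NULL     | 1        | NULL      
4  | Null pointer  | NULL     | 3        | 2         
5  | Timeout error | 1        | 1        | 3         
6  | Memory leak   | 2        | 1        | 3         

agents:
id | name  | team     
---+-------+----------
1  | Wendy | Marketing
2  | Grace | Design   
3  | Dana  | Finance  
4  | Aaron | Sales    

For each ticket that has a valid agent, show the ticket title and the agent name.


INNER JOIN keeps only tickets rows whose agent_id matches an id in agents. Walk through each ticket:
  - ticket 1 (Stale cache): agent_id=3 -> matches Dana
  - ticket 2 (Wrong total): agent_id=4 -> matches Aaron
  - ticket 3 (Missing icon): agent_id=NULL, no match -> dropped
  - ticket 4 (Null pointer): agent_id=NULL, no match -> dropped
  - ticket 5 (Timeout error): agent_id=1 -> matches Wendy
  - ticket 6 (Memory leak): agent_id=2 -> matches Grace
So 2 of 6 rows are dropped.

SQL:
SELECT a.title, b.name AS agent
FROM tickets a
INNER JOIN agents b ON a.agent_id = b.id

Result:
title         | agent
--------------+------
Stale cache   | Dana 
Wrong total   | Aaron
Timeout error | Wendy
Memory leak   | Grace


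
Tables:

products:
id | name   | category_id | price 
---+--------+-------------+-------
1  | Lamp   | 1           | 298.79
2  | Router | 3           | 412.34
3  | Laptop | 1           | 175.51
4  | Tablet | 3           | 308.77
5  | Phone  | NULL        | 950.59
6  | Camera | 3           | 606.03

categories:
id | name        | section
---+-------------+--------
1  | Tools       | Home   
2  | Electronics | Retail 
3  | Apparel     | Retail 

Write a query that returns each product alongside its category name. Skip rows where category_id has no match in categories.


INNER JOIN keeps only products rows whose category_id matches an id in categories. Walk through each product:
  - product 1 (Lamp): category_id=1 -> matches Tools
  - product 2 (Router): category_id=3 -> matches Apparel
  - product 3 (Laptop): category_id=1 -> matches Tools
  - product 4 (Tablet): category_id=3 -> matches Apparel
  - product 5 (Phone): category_id=NULL, no match -> dropped
  - product 6 (Camera): category_id=3 -> matches Apparel
So 1 of 6 rows is dropped.

SQL:
SELECT a.name, b.name AS category
FROM products a
INNER JOIN categories b ON a.category_id = b.id

Result:
name   | category
-------+---------
Lamp   | Tools   
Router | Apparel 
Laptop | Tools   
Tablet | Apparel 
Camera | Apparel 


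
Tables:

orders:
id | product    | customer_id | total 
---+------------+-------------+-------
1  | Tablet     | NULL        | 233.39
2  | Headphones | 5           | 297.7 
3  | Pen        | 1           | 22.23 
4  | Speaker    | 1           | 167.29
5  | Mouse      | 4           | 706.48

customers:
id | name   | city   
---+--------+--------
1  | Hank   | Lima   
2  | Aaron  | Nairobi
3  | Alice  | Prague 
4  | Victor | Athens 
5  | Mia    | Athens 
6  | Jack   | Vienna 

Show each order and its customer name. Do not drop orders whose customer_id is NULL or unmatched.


LEFT JOIN keeps every row from orders (the left table); where customer_id has no match in customers, the customer columns become NULL. Walk through each order:
  - order 1 (Tablet): customer_id=NULL, no match -> kept with NULL
  - order 2 (Headphones): customer_id=5 -> matches Mia
  - order 3 (Pen): customer_id=1 -> matches Hank
  - order 4 (Speaker): customer_id=1 -> matches Hank
  - order 5 (Mouse): customer_id=4 -> matches Victor
All 5 rows appear; 1 has NULL customer.

SQL:
SELECT a.product, b.name AS customer
FROM orders a
LEFT JOIN customers b ON a.customer_id = b.id

Result:
product    | customer
-----------+---------
Tablet     | NULL    
Headphones | Mia     
Pen        | Hank    
Speaker    | Hank    
Mouse      | Victor  


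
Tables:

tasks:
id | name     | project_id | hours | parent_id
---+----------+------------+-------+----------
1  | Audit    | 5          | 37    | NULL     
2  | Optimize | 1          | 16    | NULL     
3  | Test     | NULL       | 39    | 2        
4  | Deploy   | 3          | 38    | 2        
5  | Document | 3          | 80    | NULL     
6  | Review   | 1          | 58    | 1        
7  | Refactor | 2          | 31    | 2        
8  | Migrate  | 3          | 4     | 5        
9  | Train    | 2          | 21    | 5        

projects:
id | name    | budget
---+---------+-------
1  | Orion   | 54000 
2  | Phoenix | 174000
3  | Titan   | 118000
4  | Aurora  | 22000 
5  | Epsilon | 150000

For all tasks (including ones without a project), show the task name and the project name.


LEFT JOIN keeps every row from tasks (the left table); where project_id has no match in projects, the project columns become NULL. Walk through each task:
  - task 1 (Audit): project_id=5 -> matches Epsilon
  - task 2 (Optimize): project_id=1 -> matches Orion
  - task 3 (Test): project_id=NULL, no match -> kept with NULL
  - task 4 (Deploy): project_id=3 -> matches Titan
  - task 5 (Document): project_id=3 -> matches Titan
  - task 6 (Review): project_id=1 -> matches Orion
  - task 7 (Refactor): project_id=2 -> matches Phoenix
  - task 8 (Migrate): project_id=3 -> matches Titan
  - task 9 (Train): project_id=2 -> matches Phoenix
All 9 rows appear; 1 has NULL project.

SQL:
SELECT a.name, b.name AS project
FROM tasks a
LEFT JOIN projects b ON a.project_id = b.id

Result:
name     | project
---------+--------
Audit    | Epsilon
Optimize | Orion  
Test     | NULL   
Deploy   | Titan  
Document | Titan  
Review   | Orion  
Refactor | Phoenix
Migrate  | Titan  
Train    | Phoenix


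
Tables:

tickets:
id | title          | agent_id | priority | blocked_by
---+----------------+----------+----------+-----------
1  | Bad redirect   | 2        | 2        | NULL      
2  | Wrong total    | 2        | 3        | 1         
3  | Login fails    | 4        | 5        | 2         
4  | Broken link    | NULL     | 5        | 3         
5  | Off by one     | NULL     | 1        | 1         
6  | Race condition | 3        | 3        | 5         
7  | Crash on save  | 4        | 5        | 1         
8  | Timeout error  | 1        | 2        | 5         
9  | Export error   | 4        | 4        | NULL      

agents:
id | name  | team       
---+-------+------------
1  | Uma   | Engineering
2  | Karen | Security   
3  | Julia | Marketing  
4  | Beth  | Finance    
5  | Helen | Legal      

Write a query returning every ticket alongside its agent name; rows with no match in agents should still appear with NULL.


LEFT JOIN keeps every row from tickets (the left table); where agent_id has no match in agents, the agent columns become NULL. Walk through each ticket:
  - ticket 1 (Bad redirect): agent_id=2 -> matches Karen
  - ticket 2 (Wrong total): agent_id=2 -> matches Karen
  - ticket 3 (Login fails): agent_id=4 -> matches Beth
  - ticket 4 (Broken link): agent_id=NULL, no match -> kept with NULL
  - ticket 5 (Off by one): agent_id=NULL, no match -> kept with NULL
  - ticket 6 (Race condition): agent_id=3 -> matches Julia
  - ticket 7 (Crash on save): agent_id=4 -> matches Beth
  - ticket 8 (Timeout error): agent_id=1 -> matches Uma
  - ticket 9 (Export error): agent_id=4 -> matches Beth
All 9 rows appear; 2 have NULL agent.

SQL:
SELECT a.title, b.name AS agent
FROM tickets a
LEFT JOIN agents b ON a.agent_id = b.id

Result:
title          | agent
---------------+------
Bad redirect   | Karen
Wrong total    | Karen
Login fails    | Beth 
Broken link    | NULL 
Off by one     | NULL 
Race condition | Julia
Crash on save  | Beth 
Timeout error  | Uma  
Export error   | Beth 


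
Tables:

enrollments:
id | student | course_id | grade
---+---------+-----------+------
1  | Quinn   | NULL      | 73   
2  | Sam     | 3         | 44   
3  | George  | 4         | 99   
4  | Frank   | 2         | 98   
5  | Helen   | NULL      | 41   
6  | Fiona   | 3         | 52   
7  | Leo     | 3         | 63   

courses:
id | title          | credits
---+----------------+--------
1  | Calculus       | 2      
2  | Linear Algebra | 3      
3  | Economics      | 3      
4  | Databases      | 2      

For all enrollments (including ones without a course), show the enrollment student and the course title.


LEFT JOIN keeps every row from enrollments (the left table); where course_id has no match in courses, the course columns become NULL. Walk through each enrollment:
  - enrollment 1 (Quinn): course_id=NULL, no match -> kept with NULL
  - enrollment 2 (Sam): course_id=3 -> matches Economics
  - enrollment 3 (George): course_id=4 -> matches Databases
  - enrollment 4 (Frank): course_id=2 -> matches Linear Algebra
  - enrollment 5 (Helen): course_id=NULL, no match -> kept with NULL
  - enrollment 6 (Fiona): course_id=3 -> matches Economics
  - enrollment 7 (Leo): course_id=3 -> matches Economics
All 7 rows appear; 2 have NULL course.

SQL:
SELECT a.student, b.title AS course
FROM enrollments a
LEFT JOIN courses b ON a.course_id = b.id

Result:
student | course        
--------+---------------
Quinn   | NULL          
Sam     | Economics     
George  | Databases     
Frank   | Linear Algebra
Helen   | NULL          
Fiona   | Economics     
Leo     | Economics     


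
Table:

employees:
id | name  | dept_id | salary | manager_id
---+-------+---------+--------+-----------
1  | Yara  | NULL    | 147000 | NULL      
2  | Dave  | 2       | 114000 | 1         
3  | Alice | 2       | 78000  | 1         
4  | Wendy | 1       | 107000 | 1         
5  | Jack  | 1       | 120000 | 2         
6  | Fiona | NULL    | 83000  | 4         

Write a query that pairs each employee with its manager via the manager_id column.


This is a self-join: employees is joined to a second copy of itself, matching each row's manager_id to another row's id. Use LEFT JOIN so rows with manager_id=NULL are kept.
  - employee 1 (Yara): manager_id=NULL -> NULL
  - employee 2 (Dave): manager_id=1 -> Yara
  - employee 3 (Alice): manager_id=1 -> Yara
  - employee 4 (Wendy): manager_id=1 -> Yara
  - employee 5 (Jack): manager_id=2 -> Dave
  - employee 6 (Fiona): manager_id=4 -> Wendy

SQL:
SELECT a.name AS item, b.name AS manager
FROM employees a
LEFT JOIN employees b ON a.manager_id = b.id

Result:
item  | manager
------+--------
Yara  | NULL   
Dave  | Yara   
Alice | Yara   
Wendy | Yara   
Jack  | Dave   
Fiona | Wendy  


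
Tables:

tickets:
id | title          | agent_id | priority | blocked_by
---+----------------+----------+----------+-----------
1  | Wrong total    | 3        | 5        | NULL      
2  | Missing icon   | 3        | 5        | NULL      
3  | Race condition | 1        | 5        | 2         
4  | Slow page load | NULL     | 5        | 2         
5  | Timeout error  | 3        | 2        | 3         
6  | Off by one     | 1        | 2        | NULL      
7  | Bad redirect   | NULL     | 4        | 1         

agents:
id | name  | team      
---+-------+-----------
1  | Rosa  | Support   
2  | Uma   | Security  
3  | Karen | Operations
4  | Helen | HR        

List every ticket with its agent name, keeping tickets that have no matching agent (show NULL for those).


LEFT JOIN keeps every row from tickets (the left table); where agent_id has no match in agents, the agent columns become NULL. Walk through each ticket:
  - ticket 1 (Wrong total): agent_id=3 -> matches Karen
  - ticket 2 (Missing icon): agent_id=3 -> matches Karen
  - ticket 3 (Race condition): agent_id=1 -> matches Rosa
  - ticket 4 (Slow page load): agent_id=NULL, no match -> kept with NULL
  - ticket 5 (Timeout error): agent_id=3 -> matches Karen
  - ticket 6 (Off by one): agent_id=1 -> matches Rosa
  - ticket 7 (Bad redirect): agent_id=NULL, no match -> kept with NULL
All 7 rows appear; 2 have NULL agent.

SQL:
SELECT a.title, b.name AS agent
FROM tickets a
LEFT JOIN agents b ON a.agent_id = b.id

Result:
title          | agent
---------------+------
Wrong total    | Karen
Missing icon   | Karen
Race condition | Rosa 
Slow page load | NULL 
Timeout error  | Karen
Off by one     | Rosa 
Bad redirect   | NULL 


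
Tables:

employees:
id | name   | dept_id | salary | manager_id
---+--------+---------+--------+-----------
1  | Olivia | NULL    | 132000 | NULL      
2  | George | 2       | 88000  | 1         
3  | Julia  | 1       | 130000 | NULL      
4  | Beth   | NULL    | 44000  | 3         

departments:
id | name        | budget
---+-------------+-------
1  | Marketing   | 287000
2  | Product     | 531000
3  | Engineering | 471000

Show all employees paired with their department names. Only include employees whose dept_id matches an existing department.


INNER JOIN keeps only employees rows whose dept_id matches an id in departments. Walk through each employee:
  - employee 1 (Olivia): dept_id=NULL, no match -> dropped
  - employee 2 (George): dept_id=2 -> matches Product
  - employee 3 (Julia): dept_id=1 -> matches Marketing
  - employee 4 (Beth): dept_id=NULL, no match -> dropped
So 2 of 4 rows are dropped.

SQL:
SELECT a.name, b.name AS department
FROM employees a
INNER JOIN departments b ON a.dept_id = b.id

Result:
name   | department
-------+-----------
George | Product   
Julia  | Marketing 


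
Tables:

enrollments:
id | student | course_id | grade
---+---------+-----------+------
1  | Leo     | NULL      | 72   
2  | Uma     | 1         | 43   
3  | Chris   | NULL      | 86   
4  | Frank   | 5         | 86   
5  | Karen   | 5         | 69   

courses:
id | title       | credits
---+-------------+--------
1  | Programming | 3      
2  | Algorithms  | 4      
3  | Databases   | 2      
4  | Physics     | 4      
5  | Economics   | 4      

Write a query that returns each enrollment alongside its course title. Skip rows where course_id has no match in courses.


INNER JOIN keeps only enrollments rows whose course_id matches an id in courses. Walk through each enrollment:
  - enrollment 1 (Leo): course_id=NULL, no match -> dropped
  - enrollment 2 (Uma): course_id=1 -> matches Programming
  - enrollment 3 (Chris): course_id=NULL, no match -> dropped
  - enrollment 4 (Frank): course_id=5 -> matches Economics
  - enrollment 5 (Karen): course_id=5 -> matches Economics
So 2 of 5 rows are dropped.

SQL:
SELECT a.student, b.title AS course
FROM enrollments a
INNER JOIN courses b ON a.course_id = b.id

Result:
student | course     
--------+------------
Uma     | Programming
Frank   | Economics  
Karen   | Economics  


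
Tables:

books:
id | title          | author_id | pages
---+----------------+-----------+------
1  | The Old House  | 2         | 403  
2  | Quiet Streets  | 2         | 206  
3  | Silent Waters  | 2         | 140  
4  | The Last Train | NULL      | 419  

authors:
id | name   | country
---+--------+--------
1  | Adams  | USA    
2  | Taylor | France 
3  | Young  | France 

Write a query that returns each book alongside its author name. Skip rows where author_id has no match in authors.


INNER JOIN keeps only books rows whose author_id matches an id in authors. Walk through each book:
  - book 1 (The Old House): author_id=2 -> matches Taylor
  - book 2 (Quiet Streets): author_id=2 -> matches Taylor
  - book 3 (Silent Waters): author_id=2 -> matches Taylor
  - book 4 (The Last Train): author_id=NULL, no match -> dropped
So 1 of 4 rows is dropped.

SQL:
SELECT a.title, b.name AS author
FROM books a
INNER JOIN authors b ON a.author_id = b.id

Result:
title         | author
--------------+-------
The Old House | Taylor
Quiet Streets | Taylor
Silent Waters | Taylor


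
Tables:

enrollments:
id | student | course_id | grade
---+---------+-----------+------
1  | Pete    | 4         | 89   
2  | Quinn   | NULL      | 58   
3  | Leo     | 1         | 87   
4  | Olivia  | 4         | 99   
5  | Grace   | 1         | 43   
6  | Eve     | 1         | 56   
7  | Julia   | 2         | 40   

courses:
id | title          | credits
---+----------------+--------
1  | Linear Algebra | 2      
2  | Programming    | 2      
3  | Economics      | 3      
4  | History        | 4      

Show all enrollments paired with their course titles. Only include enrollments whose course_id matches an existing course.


INNER JOIN keeps only enrollments rows whose course_id matches an id in courses. Walk through each enrollment:
  - enrollment 1 (Pete): course_id=4 -> matches History
  - enrollment 2 (Quinn): course_id=NULL, no match -> dropped
  - enrollment 3 (Leo): course_id=1 -> matches Linear Algebra
  - enrollment 4 (Olivia): course_id=4 -> matches History
  - enrollment 5 (Grace): course_id=1 -> matches Linear Algebra
  - enrollment 6 (Eve): course_id=1 -> matches Linear Algebra
  - enrollment 7 (Julia): course_id=2 -> matches Programming
So 1 of 7 rows is dropped.

SQL:
SELECT a.student, b.title AS course
FROM enrollments a
INNER JOIN courses b ON a.course_id = b.id

Result:
student | course        
--------+---------------
Pete    | History       
Leo     | Linear Algebra
Olivia  | History       
Grace   | Linear Algebra
Eve     | Linear Algebra
Julia   | Programming   


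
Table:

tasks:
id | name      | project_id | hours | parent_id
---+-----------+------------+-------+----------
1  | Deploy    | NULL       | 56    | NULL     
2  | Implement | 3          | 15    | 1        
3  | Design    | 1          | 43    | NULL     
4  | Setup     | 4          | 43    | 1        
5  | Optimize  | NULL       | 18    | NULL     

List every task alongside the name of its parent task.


This is a self-join: tasks is joined to a second copy of itself, matching each row's parent_id to another row's id. Use LEFT JOIN so rows with parent_id=NULL are kept.
  - task 1 (Deploy): parent_id=NULL -> NULL
  - task 2 (Implement): parent_id=1 -> Deploy
  - task 3 (Design): parent_id=NULL -> NULL
  - task 4 (Setup): parent_id=1 -> Deploy
  - task 5 (Optimize): parent_id=NULL -> NULL

SQL:
SELECT a.name AS item, b.name AS parent
FROM tasks a
LEFT JOIN tasks b ON a.parent_id = b.id

Result:
item      | parent
----------+-------
Deploy    | NULL  
Implement | Deploy
Design    | NULL  
Setup     | Deploy
Optimize  | NULL  


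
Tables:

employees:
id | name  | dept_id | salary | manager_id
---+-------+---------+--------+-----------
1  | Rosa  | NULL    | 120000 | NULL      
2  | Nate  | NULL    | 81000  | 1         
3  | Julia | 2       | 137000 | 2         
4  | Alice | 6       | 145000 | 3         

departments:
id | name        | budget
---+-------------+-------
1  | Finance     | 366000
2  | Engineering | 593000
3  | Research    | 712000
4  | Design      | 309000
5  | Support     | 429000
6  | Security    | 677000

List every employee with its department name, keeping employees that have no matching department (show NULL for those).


LEFT JOIN keeps every row from employees (the left table); where dept_id has no match in departments, the department columns become NULL. Walk through each employee:
  - employee 1 (Rosa): dept_id=NULL, no match -> kept with NULL
  - employee 2 (Nate): dept_id=NULL, no match -> kept with NULL
  - employee 3 (Julia): dept_id=2 -> matches Engineering
  - employee 4 (Alice): dept_id=6 -> matches Security
All 4 rows appear; 2 have NULL department.

SQL:
SELECT a.name, b.name AS department
FROM employees a
LEFT JOIN departments b ON a.dept_id = b.id

Result:
name  | department 
------+------------
Rosa  | NULL       
Nate  | NULL       
Julia | Engineering
Alice | Security   


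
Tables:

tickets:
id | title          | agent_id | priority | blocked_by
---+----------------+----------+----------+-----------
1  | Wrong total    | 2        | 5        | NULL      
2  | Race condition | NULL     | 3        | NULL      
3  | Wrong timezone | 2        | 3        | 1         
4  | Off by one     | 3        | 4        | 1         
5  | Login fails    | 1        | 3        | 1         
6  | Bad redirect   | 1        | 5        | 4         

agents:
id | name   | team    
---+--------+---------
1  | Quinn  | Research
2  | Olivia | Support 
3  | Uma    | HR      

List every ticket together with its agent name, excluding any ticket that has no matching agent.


INNER JOIN keeps only tickets rows whose agent_id matches an id in agents. Walk through each ticket:
  - ticket 1 (Wrong total): agent_id=2 -> matches Olivia
  - ticket 2 (Race condition): agent_id=NULL, no match -> dropped
  - ticket 3 (Wrong timezone): agent_id=2 -> matches Olivia
  - ticket 4 (Off by one): agent_id=3 -> matches Uma
  - ticket 5 (Login fails): agent_id=1 -> matches Quinn
  - ticket 6 (Bad redirect): agent_id=1 -> matches Quinn
So 1 of 6 rows is dropped.

SQL:
SELECT a.title, b.name AS agent
FROM tickets a
INNER JOIN agents b ON a.agent_id = b.id

Result:
title          | agent 
---------------+-------
Wrong total    | Olivia
Wrong timezone | Olivia
Off by one     | Uma   
Login fails    | Quinn 
Bad redirect   | Quinn 


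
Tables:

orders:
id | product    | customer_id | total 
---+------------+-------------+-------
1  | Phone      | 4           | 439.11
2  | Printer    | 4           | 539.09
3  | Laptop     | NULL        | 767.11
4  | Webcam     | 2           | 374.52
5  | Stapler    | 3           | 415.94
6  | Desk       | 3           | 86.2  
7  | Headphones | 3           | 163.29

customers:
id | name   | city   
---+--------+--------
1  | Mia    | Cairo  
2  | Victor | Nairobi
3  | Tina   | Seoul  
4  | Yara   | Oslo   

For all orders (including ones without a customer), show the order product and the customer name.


LEFT JOIN keeps every row from orders (the left table); where customer_id has no match in customers, the customer columns become NULL. Walk through each order:
  - order 1 (Phone): customer_id=4 -> matches Yara
  - order 2 (Printer): customer_id=4 -> matches Yara
  - order 3 (Laptop): customer_id=NULL, no match -> kept with NULL
  - order 4 (Webcam): customer_id=2 -> matches Victor
  - order 5 (Stapler): customer_id=3 -> matches Tina
  - order 6 (Desk): customer_id=3 -> matches Tina
  - order 7 (Headphones): customer_id=3 -> matches Tina
All 7 rows appear; 1 has NULL customer.

SQL:
SELECT a.product, b.name AS customer
FROM orders a
LEFT JOIN customers b ON a.customer_id = b.id

Result:
product    | customer
-----------+---------
Phone      | Yara    
Printer    | Yara    
Laptop     | NULL    
Webcam     | Victor  
Stapler    | Tina    
Desk       | Tina    
Headphones | Tina    


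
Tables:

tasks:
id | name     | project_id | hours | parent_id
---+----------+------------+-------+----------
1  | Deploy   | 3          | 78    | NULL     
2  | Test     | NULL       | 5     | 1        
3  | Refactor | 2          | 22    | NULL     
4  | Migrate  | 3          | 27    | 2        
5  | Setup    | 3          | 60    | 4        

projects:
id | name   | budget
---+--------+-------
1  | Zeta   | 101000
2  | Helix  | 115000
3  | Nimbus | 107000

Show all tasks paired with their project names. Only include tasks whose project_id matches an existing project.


INNER JOIN keeps only tasks rows whose project_id matches an id in projects. Walk through each task:
  - task 1 (Deploy): project_id=3 -> matches Nimbus
  - task 2 (Test): project_id=NULL, no match -> dropped
  - task 3 (Refactor): project_id=2 -> matches Helix
  - task 4 (Migrate): project_id=3 -> matches Nimbus
  - task 5 (Setup): project_id=3 -> matches Nimbus
So 1 of 5 rows is dropped.

SQL:
SELECT a.name, b.name AS project
FROM tasks a
INNER JOIN projects b ON a.project_id = b.id

Result:
name     | project
---------+--------
Deploy   | Nimbus 
Refactor | Helix  
Migrate  | Nimbus 
Setup    | Nimbus 


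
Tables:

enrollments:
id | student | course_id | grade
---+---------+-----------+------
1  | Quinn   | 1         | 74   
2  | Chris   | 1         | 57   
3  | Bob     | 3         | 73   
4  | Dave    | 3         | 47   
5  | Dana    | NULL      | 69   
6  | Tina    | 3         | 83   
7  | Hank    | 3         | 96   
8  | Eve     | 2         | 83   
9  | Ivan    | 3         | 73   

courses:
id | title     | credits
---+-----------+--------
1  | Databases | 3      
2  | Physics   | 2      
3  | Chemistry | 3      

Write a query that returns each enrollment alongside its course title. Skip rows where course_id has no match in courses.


INNER JOIN keeps only enrollments rows whose course_id matches an id in courses. Walk through each enrollment:
  - enrollment 1 (Quinn): course_id=1 -> matches Databases
  - enrollment 2 (Chris): course_id=1 -> matches Databases
  - enrollment 3 (Bob): course_id=3 -> matches Chemistry
  - enrollment 4 (Dave): course_id=3 -> matches Chemistry
  - enrollment 5 (Dana): course_id=NULL, no match -> dropped
  - enrollment 6 (Tina): course_id=3 -> matches Chemistry
  - enrollment 7 (Hank): course_id=3 -> matches Chemistry
  - enrollment 8 (Eve): course_id=2 -> matches Physics
  - enrollment 9 (Ivan): course_id=3 -> matches Chemistry
So 1 of 9 rows is dropped.

SQL:
SELECT a.student, b.title AS course
FROM enrollments a
INNER JOIN courses b ON a.course_id = b.id

Result:
student | course   
--------+----------
Quinn   | Databases
Chris   | Databases
Bob     | Chemistry
Dave    | Chemistry
Tina    | Chemistry
Hank    | Chemistry
Eve     | Physics  
Ivan    | Chemistry


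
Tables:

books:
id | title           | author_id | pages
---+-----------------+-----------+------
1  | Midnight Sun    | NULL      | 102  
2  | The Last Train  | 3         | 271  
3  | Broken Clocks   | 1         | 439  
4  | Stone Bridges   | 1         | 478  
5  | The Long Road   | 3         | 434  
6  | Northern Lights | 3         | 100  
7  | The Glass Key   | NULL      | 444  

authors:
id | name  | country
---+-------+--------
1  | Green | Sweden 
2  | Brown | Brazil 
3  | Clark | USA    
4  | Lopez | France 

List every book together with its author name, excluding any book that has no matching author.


INNER JOIN keeps only books rows whose author_id matches an id in authors. Walk through each book:
  - book 1 (Midnight Sun): author_id=NULL, no match -> dropped
  - book 2 (The Last Train): author_id=3 -> matches Clark
  - book 3 (Broken Clocks): author_id=1 -> matches Green
  - book 4 (Stone Bridges): author_id=1 -> matches Green
  - book 5 (The Long Road): author_id=3 -> matches Clark
  - book 6 (Northern Lights): author_id=3 -> matches Clark
  - book 7 (The Glass Key): author_id=NULL, no match -> dropped
So 2 of 7 rows are dropped.

SQL:
SELECT a.title, b.name AS author
FROM books a
INNER JOIN authors b ON a.author_id = b.id

Result:
title           | author
----------------+-------
The Last Train  | Clark 
Broken Clocks   | Green 
Stone Bridges   | Green 
The Long Road   | Clark 
Northern Lights | Clark 


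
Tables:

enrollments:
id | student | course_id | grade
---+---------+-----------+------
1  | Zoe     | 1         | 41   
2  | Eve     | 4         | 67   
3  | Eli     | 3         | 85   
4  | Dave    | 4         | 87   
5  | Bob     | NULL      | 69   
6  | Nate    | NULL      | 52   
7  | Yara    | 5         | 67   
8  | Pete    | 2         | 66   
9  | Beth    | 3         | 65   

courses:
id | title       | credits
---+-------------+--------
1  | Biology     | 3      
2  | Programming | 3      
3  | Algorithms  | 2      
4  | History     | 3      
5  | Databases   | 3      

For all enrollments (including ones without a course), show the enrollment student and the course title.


LEFT JOIN keeps every row from enrollments (the left table); where course_id has no match in courses, the course columns become NULL. Walk through each enrollment:
  - enrollment 1 (Zoe): course_id=1 -> matches Biology
  - enrollment 2 (Eve): course_id=4 -> matches History
  - enrollment 3 (Eli): course_id=3 -> matches Algorithms
  - enrollment 4 (Dave): course_id=4 -> matches History
  - enrollment 5 (Bob): course_id=NULL, no match -> kept with NULL
  - enrollment 6 (Nate): course_id=NULL, no match -> kept with NULL
  - enrollment 7 (Yara): course_id=5 -> matches Databases
  - enrollment 8 (Pete): course_id=2 -> matches Programming
  - enrollment 9 (Beth): course_id=3 -> matches Algorithms
All 9 rows appear; 2 have NULL course.

SQL:
SELECT a.student, b.title AS course
FROM enrollments a
LEFT JOIN courses b ON a.course_id = b.id

Result:
student | course     
--------+------------
Zoe     | Biology    
Eve     | History    
Eli     | Algorithms 
Dave    | History    
Bob     | NULL       
Nate    | NULL       
Yara    | Databases  
Pete    | Programming
Beth    | Algorithms 


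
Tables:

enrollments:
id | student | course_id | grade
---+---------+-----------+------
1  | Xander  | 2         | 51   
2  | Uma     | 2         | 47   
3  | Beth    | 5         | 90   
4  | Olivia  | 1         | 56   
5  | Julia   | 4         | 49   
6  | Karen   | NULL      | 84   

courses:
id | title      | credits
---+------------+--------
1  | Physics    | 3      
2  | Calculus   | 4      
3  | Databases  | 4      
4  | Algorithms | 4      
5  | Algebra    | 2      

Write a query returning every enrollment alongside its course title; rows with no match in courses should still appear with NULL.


LEFT JOIN keeps every row from enrollments (the left table); where course_id has no match in courses, the course columns become NULL. Walk through each enrollment:
  - enrollment 1 (Xander): course_id=2 -> matches Calculus
  - enrollment 2 (Uma): course_id=2 -> matches Calculus
  - enrollment 3 (Beth): course_id=5 -> matches Algebra
  - enrollment 4 (Olivia): course_id=1 -> matches Physics
  - enrollment 5 (Julia): course_id=4 -> matches Algorithms
  - enrollment 6 (Karen): course_id=NULL, no match -> kept with NULL
All 6 rows appear; 1 has NULL course.

SQL:
SELECT a.student, b.title AS course
FROM enrollments a
LEFT JOIN courses b ON a.course_id = b.id

Result:
student | course    
--------+-----------
Xander  | Calculus  
Uma     | Calculus  
Beth    | Algebra   
Olivia  | Physics   
Julia   | Algorithms
Karen   | NULL      


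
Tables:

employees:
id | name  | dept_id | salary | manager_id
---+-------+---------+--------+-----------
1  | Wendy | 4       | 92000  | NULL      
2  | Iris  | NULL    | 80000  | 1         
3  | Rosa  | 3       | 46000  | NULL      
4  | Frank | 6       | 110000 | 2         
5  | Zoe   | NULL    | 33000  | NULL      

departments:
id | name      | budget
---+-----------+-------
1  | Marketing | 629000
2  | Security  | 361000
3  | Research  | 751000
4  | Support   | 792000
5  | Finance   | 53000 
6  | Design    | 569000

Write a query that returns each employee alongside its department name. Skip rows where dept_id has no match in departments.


INNER JOIN keeps only employees rows whose dept_id matches an id in departments. Walk through each employee:
  - employee 1 (Wendy): dept_id=4 -> matches Support
  - employee 2 (Iris): dept_id=NULL, no match -> dropped
  - employee 3 (Rosa): dept_id=3 -> matches Research
  - employee 4 (Frank): dept_id=6 -> matches Design
  - employee 5 (Zoe): dept_id=NULL, no match -> dropped
So 2 of 5 rows are dropped.

SQL:
SELECT a.name, b.name AS department
FROM employees a
INNER JOIN departments b ON a.dept_id = b.id

Result:
name  | department
------+-----------
Wendy | Support   
Rosa  | Research  
Frank | Design    


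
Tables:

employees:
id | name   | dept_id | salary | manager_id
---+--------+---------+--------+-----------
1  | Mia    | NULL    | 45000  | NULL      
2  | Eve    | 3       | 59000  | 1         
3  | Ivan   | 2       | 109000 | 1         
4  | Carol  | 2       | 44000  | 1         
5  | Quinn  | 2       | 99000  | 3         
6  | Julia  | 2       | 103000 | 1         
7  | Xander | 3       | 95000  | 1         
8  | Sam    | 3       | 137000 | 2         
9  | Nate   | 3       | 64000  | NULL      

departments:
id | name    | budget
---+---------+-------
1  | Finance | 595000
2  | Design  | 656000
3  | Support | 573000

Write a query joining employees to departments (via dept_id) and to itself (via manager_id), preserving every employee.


Two LEFT JOINs from the same base table employees: one to departments via dept_id, one to employees itself via manager_id. Both are LEFT so every employee is preserved.
Match against departments:
  - employee 1 (Mia): dept_id=NULL, no match -> kept with NULL
  - employee 2 (Eve): dept_id=3 -> matches Support
  - employee 3 (Ivan): dept_id=2 -> matches Design
  - employee 4 (Carol): dept_id=2 -> matches Design
  - employee 5 (Quinn): dept_id=2 -> matches Design
  - employee 6 (Julia): dept_id=2 -> matches Design
  - employee 7 (Xander): dept_id=3 -> matches Support
  - employee 8 (Sam): dept_id=3 -> matches Support
  - employee 9 (Nate): dept_id=3 -> matches Support
Match against employees (self):
  - employee 1 (Mia): manager_id=NULL -> NULL
  - employee 2 (Eve): manager_id=1 -> Mia
  - employee 3 (Ivan): manager_id=1 -> Mia
  - employee 4 (Carol): manager_id=1 -> Mia
  - employee 5 (Quinn): manager_id=3 -> Ivan
  - employee 6 (Julia): manager_id=1 -> Mia
  - employee 7 (Xander): manager_id=1 -> Mia
  - employee 8 (Sam): manager_id=2 -> Eve
  - employee 9 (Nate): manager_id=NULL -> NULL

SQL:
SELECT a.name, b.name AS department, c.name AS manager
FROM employees a
LEFT JOIN departments b ON a.dept_id = b.id
LEFT JOIN employees c ON a.manager_id = c.id

Result:
name   | department | manager
-------+------------+--------
Mia    | NULL       | NULL   
Eve    | Support    | Mia    
Ivan   | Design     | Mia    
Carol  | Design     | Mia    
Quinn  | Design     | Ivan   
Julia  | Design     | Mia    
Xander | Support    | Mia    
Sam    | Support    | Eve    
Nate   | Support    | NULL   


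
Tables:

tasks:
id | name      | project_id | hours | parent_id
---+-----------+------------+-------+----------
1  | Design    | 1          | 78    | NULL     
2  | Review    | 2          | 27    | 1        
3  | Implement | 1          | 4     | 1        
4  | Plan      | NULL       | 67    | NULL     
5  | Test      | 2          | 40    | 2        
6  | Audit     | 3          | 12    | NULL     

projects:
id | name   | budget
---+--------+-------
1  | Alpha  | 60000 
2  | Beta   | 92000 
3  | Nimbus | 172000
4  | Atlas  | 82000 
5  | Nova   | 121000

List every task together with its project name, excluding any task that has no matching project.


INNER JOIN keeps only tasks rows whose project_id matches an id in projects. Walk through each task:
  - task 1 (Design): project_id=1 -> matches Alpha
  - task 2 (Review): project_id=2 -> matches Beta
  - task 3 (Implement): project_id=1 -> matches Alpha
  - task 4 (Plan): project_id=NULL, no match -> dropped
  - task 5 (Test): project_id=2 -> matches Beta
  - task 6 (Audit): project_id=3 -> matches Nimbus
So 1 of 6 rows is dropped.

SQL:
SELECT a.name, b.name AS project
FROM tasks a
INNER JOIN projects b ON a.project_id = b.id

Result:
name      | project
----------+--------
Design    | Alpha  
Review    | Beta   
Implement | Alpha  
Test      | Beta   
Audit     | Nimbus 


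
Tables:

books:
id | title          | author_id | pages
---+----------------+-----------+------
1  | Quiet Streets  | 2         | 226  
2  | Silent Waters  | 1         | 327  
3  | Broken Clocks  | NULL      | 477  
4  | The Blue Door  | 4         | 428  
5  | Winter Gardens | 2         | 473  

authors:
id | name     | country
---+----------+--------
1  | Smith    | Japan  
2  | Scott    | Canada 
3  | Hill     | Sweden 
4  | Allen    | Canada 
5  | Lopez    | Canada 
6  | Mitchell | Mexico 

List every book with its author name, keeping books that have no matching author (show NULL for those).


LEFT JOIN keeps every row from books (the left table); where author_id has no match in authors, the author columns become NULL. Walk through each book:
  - book 1 (Quiet Streets): author_id=2 -> matches Scott
  - book 2 (Silent Waters): author_id=1 -> matches Smith
  - book 3 (Broken Clocks): author_id=NULL, no match -> kept with NULL
  - book 4 (The Blue Door): author_id=4 -> matches Allen
  - book 5 (Winter Gardens): author_id=2 -> matches Scott
All 5 rows appear; 1 has NULL author.

SQL:
SELECT a.title, b.name AS author
FROM books a
LEFT JOIN authors b ON a.author_id = b.id

Result:
title          | author
---------------+-------
Quiet Streets  | Scott 
Silent Waters  | Smith 
Broken Clocks  | NULL  
The Blue Door  | Allen 
Winter Gardens | Scott 


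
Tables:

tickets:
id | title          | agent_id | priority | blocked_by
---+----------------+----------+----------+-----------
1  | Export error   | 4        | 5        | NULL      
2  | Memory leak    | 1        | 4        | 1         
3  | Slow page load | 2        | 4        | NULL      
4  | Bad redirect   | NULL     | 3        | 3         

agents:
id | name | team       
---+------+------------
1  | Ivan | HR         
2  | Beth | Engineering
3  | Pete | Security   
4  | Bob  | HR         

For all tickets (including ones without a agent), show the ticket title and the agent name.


LEFT JOIN keeps every row from tickets (the left table); where agent_id has no match in agents, the agent columns become NULL. Walk through each ticket:
  - ticket 1 (Export error): agent_id=4 -> matches Bob
  - ticket 2 (Memory leak): agent_id=1 -> matches Ivan
  - ticket 3 (Slow page load): agent_id=2 -> matches Beth
  - ticket 4 (Bad redirect): agent_id=NULL, no match -> kept with NULL
All 4 rows appear; 1 has NULL agent.

SQL:
SELECT a.title, b.name AS agent
FROM tickets a
LEFT JOIN agents b ON a.agent_id = b.id

Result:
title          | agent
---------------+------
Export error   | Bob  
Memory leak    | Ivan 
Slow page load | Beth 
Bad redirect   | NULL 
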